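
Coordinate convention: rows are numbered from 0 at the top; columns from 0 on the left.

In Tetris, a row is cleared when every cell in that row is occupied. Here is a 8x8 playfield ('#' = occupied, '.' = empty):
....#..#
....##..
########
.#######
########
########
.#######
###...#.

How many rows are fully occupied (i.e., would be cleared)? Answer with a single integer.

Answer: 3

Derivation:
Check each row:
  row 0: 6 empty cells -> not full
  row 1: 6 empty cells -> not full
  row 2: 0 empty cells -> FULL (clear)
  row 3: 1 empty cell -> not full
  row 4: 0 empty cells -> FULL (clear)
  row 5: 0 empty cells -> FULL (clear)
  row 6: 1 empty cell -> not full
  row 7: 4 empty cells -> not full
Total rows cleared: 3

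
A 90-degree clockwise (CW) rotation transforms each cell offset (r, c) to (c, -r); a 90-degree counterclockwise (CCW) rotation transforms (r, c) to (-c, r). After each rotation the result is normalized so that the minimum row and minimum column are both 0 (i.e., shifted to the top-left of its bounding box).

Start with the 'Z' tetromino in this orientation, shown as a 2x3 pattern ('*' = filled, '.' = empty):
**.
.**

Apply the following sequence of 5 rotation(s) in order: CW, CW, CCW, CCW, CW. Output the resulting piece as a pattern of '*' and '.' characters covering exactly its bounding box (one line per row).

Start:
**.
.**
After rotation 1 (CW):
.*
**
*.
After rotation 2 (CW):
**.
.**
After rotation 3 (CCW):
.*
**
*.
After rotation 4 (CCW):
**.
.**
After rotation 5 (CW):
.*
**
*.

Answer: .*
**
*.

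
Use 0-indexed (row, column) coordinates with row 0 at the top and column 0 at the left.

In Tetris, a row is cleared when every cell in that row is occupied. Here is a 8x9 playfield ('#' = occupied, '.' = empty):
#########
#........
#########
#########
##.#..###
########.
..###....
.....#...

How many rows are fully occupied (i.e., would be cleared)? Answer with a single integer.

Check each row:
  row 0: 0 empty cells -> FULL (clear)
  row 1: 8 empty cells -> not full
  row 2: 0 empty cells -> FULL (clear)
  row 3: 0 empty cells -> FULL (clear)
  row 4: 3 empty cells -> not full
  row 5: 1 empty cell -> not full
  row 6: 6 empty cells -> not full
  row 7: 8 empty cells -> not full
Total rows cleared: 3

Answer: 3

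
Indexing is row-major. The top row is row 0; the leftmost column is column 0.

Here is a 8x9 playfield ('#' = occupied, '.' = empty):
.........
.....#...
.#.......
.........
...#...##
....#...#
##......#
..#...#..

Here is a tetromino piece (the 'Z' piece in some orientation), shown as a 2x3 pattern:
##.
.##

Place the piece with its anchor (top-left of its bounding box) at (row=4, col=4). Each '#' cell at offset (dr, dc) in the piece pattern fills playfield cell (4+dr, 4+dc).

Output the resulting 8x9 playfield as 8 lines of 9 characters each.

Fill (4+0,4+0) = (4,4)
Fill (4+0,4+1) = (4,5)
Fill (4+1,4+1) = (5,5)
Fill (4+1,4+2) = (5,6)

Answer: .........
.....#...
.#.......
.........
...###.##
....###.#
##......#
..#...#..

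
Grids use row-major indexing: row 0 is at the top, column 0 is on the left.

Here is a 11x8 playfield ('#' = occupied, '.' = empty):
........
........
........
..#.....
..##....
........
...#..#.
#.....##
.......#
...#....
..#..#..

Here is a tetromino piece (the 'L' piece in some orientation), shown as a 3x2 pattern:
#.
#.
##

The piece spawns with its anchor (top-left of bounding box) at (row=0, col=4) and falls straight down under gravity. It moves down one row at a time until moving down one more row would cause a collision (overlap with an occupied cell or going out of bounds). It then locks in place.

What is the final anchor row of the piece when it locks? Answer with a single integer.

Spawn at (row=0, col=4). Try each row:
  row 0: fits
  row 1: fits
  row 2: fits
  row 3: fits
  row 4: fits
  row 5: fits
  row 6: fits
  row 7: fits
  row 8: blocked -> lock at row 7

Answer: 7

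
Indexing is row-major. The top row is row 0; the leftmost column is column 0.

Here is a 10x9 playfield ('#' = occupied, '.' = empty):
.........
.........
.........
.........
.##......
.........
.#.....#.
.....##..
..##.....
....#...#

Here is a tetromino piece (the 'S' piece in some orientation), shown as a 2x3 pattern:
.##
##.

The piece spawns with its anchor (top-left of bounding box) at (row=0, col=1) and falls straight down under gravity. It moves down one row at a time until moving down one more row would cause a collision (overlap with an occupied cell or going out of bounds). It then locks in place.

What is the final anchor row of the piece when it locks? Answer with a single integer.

Answer: 2

Derivation:
Spawn at (row=0, col=1). Try each row:
  row 0: fits
  row 1: fits
  row 2: fits
  row 3: blocked -> lock at row 2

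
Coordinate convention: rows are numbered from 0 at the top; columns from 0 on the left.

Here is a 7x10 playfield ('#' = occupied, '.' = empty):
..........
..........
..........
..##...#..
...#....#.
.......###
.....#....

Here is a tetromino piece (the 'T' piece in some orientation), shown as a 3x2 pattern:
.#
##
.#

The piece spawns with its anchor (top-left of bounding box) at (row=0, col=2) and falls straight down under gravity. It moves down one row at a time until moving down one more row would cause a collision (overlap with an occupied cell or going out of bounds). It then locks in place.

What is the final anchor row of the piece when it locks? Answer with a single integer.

Spawn at (row=0, col=2). Try each row:
  row 0: fits
  row 1: blocked -> lock at row 0

Answer: 0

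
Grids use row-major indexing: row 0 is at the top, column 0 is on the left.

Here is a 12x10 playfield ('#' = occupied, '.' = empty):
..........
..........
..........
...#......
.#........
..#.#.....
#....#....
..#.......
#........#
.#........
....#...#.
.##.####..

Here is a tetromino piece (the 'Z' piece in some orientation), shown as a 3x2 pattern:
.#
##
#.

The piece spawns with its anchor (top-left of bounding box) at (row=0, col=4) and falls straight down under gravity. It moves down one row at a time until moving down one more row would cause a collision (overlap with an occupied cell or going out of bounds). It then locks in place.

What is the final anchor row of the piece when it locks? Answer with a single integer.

Answer: 2

Derivation:
Spawn at (row=0, col=4). Try each row:
  row 0: fits
  row 1: fits
  row 2: fits
  row 3: blocked -> lock at row 2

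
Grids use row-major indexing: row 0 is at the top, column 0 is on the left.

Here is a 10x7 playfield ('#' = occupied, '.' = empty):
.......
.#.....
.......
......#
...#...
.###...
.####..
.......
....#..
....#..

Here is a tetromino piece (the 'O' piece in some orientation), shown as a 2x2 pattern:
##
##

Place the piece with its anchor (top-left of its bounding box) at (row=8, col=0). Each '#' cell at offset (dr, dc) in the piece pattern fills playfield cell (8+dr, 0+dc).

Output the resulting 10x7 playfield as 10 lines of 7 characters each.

Fill (8+0,0+0) = (8,0)
Fill (8+0,0+1) = (8,1)
Fill (8+1,0+0) = (9,0)
Fill (8+1,0+1) = (9,1)

Answer: .......
.#.....
.......
......#
...#...
.###...
.####..
.......
##..#..
##..#..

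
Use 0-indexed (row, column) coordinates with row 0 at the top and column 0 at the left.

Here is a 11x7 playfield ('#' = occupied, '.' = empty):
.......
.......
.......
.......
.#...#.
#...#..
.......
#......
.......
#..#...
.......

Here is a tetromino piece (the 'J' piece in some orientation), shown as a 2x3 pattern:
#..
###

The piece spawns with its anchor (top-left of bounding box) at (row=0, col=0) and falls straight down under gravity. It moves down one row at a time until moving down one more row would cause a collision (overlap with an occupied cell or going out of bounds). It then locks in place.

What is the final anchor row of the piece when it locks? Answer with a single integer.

Spawn at (row=0, col=0). Try each row:
  row 0: fits
  row 1: fits
  row 2: fits
  row 3: blocked -> lock at row 2

Answer: 2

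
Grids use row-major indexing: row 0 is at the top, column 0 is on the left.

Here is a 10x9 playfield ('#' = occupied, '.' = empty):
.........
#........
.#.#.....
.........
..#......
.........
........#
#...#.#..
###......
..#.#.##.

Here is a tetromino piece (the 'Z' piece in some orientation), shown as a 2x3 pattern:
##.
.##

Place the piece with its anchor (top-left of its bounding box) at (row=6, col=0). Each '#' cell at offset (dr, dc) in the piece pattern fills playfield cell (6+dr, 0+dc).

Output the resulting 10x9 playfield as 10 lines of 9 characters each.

Fill (6+0,0+0) = (6,0)
Fill (6+0,0+1) = (6,1)
Fill (6+1,0+1) = (7,1)
Fill (6+1,0+2) = (7,2)

Answer: .........
#........
.#.#.....
.........
..#......
.........
##......#
###.#.#..
###......
..#.#.##.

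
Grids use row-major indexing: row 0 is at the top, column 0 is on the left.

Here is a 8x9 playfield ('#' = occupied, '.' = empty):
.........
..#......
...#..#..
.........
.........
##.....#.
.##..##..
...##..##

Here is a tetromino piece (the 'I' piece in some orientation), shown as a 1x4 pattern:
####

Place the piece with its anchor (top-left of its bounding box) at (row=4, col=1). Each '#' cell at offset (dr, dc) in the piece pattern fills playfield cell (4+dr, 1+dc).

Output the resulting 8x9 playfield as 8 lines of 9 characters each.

Fill (4+0,1+0) = (4,1)
Fill (4+0,1+1) = (4,2)
Fill (4+0,1+2) = (4,3)
Fill (4+0,1+3) = (4,4)

Answer: .........
..#......
...#..#..
.........
.####....
##.....#.
.##..##..
...##..##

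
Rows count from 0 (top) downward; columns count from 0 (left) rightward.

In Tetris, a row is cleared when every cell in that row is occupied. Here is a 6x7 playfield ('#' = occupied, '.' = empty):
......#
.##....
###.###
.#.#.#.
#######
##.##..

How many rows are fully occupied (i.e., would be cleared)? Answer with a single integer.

Check each row:
  row 0: 6 empty cells -> not full
  row 1: 5 empty cells -> not full
  row 2: 1 empty cell -> not full
  row 3: 4 empty cells -> not full
  row 4: 0 empty cells -> FULL (clear)
  row 5: 3 empty cells -> not full
Total rows cleared: 1

Answer: 1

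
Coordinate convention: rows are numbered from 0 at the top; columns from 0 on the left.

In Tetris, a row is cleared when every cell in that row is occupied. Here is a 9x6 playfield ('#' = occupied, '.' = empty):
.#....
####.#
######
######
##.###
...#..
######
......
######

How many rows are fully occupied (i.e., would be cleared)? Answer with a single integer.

Check each row:
  row 0: 5 empty cells -> not full
  row 1: 1 empty cell -> not full
  row 2: 0 empty cells -> FULL (clear)
  row 3: 0 empty cells -> FULL (clear)
  row 4: 1 empty cell -> not full
  row 5: 5 empty cells -> not full
  row 6: 0 empty cells -> FULL (clear)
  row 7: 6 empty cells -> not full
  row 8: 0 empty cells -> FULL (clear)
Total rows cleared: 4

Answer: 4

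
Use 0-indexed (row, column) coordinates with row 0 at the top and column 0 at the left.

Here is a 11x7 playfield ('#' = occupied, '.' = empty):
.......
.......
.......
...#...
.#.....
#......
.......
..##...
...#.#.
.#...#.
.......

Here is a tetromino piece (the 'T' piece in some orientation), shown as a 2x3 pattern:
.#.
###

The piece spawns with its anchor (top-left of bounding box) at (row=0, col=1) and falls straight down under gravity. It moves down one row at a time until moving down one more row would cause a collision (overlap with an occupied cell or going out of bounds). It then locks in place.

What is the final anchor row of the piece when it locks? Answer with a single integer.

Answer: 1

Derivation:
Spawn at (row=0, col=1). Try each row:
  row 0: fits
  row 1: fits
  row 2: blocked -> lock at row 1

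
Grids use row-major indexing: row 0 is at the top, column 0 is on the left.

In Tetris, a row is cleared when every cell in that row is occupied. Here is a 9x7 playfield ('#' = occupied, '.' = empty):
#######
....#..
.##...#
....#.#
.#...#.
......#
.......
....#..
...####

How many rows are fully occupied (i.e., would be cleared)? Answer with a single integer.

Check each row:
  row 0: 0 empty cells -> FULL (clear)
  row 1: 6 empty cells -> not full
  row 2: 4 empty cells -> not full
  row 3: 5 empty cells -> not full
  row 4: 5 empty cells -> not full
  row 5: 6 empty cells -> not full
  row 6: 7 empty cells -> not full
  row 7: 6 empty cells -> not full
  row 8: 3 empty cells -> not full
Total rows cleared: 1

Answer: 1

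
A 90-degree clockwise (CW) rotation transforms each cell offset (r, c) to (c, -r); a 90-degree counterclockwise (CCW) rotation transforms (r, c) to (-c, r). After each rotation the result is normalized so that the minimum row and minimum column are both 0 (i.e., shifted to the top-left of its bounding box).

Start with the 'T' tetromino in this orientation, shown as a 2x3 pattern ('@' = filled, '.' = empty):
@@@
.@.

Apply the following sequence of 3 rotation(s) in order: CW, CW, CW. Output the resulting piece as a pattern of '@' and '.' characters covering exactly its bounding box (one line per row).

Start:
@@@
.@.
After rotation 1 (CW):
.@
@@
.@
After rotation 2 (CW):
.@.
@@@
After rotation 3 (CW):
@.
@@
@.

Answer: @.
@@
@.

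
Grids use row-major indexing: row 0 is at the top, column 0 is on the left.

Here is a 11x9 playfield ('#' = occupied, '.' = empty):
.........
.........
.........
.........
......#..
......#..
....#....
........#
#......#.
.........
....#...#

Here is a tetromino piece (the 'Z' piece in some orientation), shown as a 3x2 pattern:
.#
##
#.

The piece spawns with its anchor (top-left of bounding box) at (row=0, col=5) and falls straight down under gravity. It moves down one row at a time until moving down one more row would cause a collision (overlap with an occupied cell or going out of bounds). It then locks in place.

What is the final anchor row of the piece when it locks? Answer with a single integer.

Answer: 2

Derivation:
Spawn at (row=0, col=5). Try each row:
  row 0: fits
  row 1: fits
  row 2: fits
  row 3: blocked -> lock at row 2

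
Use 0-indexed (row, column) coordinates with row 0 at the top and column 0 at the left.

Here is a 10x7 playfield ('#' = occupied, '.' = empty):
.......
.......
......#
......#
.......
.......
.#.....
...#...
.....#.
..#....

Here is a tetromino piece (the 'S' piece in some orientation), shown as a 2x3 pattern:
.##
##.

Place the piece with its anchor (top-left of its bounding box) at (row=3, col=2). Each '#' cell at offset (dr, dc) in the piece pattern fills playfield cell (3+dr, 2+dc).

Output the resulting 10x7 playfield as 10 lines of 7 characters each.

Fill (3+0,2+1) = (3,3)
Fill (3+0,2+2) = (3,4)
Fill (3+1,2+0) = (4,2)
Fill (3+1,2+1) = (4,3)

Answer: .......
.......
......#
...##.#
..##...
.......
.#.....
...#...
.....#.
..#....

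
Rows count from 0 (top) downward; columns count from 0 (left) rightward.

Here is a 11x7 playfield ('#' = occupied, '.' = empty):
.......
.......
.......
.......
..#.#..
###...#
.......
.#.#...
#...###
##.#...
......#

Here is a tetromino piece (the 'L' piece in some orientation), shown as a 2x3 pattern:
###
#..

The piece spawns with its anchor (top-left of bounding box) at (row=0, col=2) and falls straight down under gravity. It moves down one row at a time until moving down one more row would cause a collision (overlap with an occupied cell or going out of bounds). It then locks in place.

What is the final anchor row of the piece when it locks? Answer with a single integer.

Answer: 2

Derivation:
Spawn at (row=0, col=2). Try each row:
  row 0: fits
  row 1: fits
  row 2: fits
  row 3: blocked -> lock at row 2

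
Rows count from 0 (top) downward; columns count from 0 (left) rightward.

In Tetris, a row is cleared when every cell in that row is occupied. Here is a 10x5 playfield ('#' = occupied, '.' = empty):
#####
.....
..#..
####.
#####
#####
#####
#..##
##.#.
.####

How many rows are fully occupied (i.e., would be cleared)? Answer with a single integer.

Check each row:
  row 0: 0 empty cells -> FULL (clear)
  row 1: 5 empty cells -> not full
  row 2: 4 empty cells -> not full
  row 3: 1 empty cell -> not full
  row 4: 0 empty cells -> FULL (clear)
  row 5: 0 empty cells -> FULL (clear)
  row 6: 0 empty cells -> FULL (clear)
  row 7: 2 empty cells -> not full
  row 8: 2 empty cells -> not full
  row 9: 1 empty cell -> not full
Total rows cleared: 4

Answer: 4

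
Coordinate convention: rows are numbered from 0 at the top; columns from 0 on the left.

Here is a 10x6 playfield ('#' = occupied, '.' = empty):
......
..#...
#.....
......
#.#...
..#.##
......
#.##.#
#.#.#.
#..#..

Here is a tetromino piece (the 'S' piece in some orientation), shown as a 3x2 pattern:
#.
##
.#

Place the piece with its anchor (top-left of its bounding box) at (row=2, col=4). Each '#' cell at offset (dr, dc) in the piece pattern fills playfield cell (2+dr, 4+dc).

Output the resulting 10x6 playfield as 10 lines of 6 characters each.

Answer: ......
..#...
#...#.
....##
#.#..#
..#.##
......
#.##.#
#.#.#.
#..#..

Derivation:
Fill (2+0,4+0) = (2,4)
Fill (2+1,4+0) = (3,4)
Fill (2+1,4+1) = (3,5)
Fill (2+2,4+1) = (4,5)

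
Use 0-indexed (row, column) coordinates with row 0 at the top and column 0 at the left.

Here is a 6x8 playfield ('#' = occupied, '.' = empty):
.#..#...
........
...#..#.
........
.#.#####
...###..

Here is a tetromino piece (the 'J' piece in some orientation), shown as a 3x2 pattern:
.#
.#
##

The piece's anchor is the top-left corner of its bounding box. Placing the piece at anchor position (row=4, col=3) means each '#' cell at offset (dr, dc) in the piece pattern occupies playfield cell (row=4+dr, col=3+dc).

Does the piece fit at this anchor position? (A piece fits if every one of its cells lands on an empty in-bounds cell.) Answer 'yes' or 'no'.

Check each piece cell at anchor (4, 3):
  offset (0,1) -> (4,4): occupied ('#') -> FAIL
  offset (1,1) -> (5,4): occupied ('#') -> FAIL
  offset (2,0) -> (6,3): out of bounds -> FAIL
  offset (2,1) -> (6,4): out of bounds -> FAIL
All cells valid: no

Answer: no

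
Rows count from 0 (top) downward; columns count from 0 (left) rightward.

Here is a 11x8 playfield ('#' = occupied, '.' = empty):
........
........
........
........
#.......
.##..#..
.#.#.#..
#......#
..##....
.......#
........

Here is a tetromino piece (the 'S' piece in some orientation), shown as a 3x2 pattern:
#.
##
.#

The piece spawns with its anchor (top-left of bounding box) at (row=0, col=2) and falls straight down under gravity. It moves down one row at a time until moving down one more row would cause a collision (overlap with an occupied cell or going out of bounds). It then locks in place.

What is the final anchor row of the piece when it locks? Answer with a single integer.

Answer: 3

Derivation:
Spawn at (row=0, col=2). Try each row:
  row 0: fits
  row 1: fits
  row 2: fits
  row 3: fits
  row 4: blocked -> lock at row 3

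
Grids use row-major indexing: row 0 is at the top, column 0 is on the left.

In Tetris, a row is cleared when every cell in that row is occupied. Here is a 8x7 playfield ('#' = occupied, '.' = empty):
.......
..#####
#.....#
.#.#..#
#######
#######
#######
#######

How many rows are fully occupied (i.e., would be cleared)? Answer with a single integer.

Answer: 4

Derivation:
Check each row:
  row 0: 7 empty cells -> not full
  row 1: 2 empty cells -> not full
  row 2: 5 empty cells -> not full
  row 3: 4 empty cells -> not full
  row 4: 0 empty cells -> FULL (clear)
  row 5: 0 empty cells -> FULL (clear)
  row 6: 0 empty cells -> FULL (clear)
  row 7: 0 empty cells -> FULL (clear)
Total rows cleared: 4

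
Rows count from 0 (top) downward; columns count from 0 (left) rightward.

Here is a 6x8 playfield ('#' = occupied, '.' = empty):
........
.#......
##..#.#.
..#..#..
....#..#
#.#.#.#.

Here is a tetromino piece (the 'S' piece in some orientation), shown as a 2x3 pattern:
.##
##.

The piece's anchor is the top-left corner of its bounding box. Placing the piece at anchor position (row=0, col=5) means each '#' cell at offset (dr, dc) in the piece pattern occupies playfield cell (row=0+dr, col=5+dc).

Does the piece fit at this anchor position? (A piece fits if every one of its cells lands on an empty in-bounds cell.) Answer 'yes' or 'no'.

Check each piece cell at anchor (0, 5):
  offset (0,1) -> (0,6): empty -> OK
  offset (0,2) -> (0,7): empty -> OK
  offset (1,0) -> (1,5): empty -> OK
  offset (1,1) -> (1,6): empty -> OK
All cells valid: yes

Answer: yes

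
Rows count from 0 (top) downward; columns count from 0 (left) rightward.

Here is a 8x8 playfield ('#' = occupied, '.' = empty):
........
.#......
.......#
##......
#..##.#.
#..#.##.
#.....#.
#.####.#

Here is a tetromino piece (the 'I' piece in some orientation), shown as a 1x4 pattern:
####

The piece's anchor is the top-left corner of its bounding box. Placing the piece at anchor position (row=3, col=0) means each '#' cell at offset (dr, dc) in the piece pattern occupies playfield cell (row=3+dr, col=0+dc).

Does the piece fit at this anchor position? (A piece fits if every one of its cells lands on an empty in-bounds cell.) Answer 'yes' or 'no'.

Check each piece cell at anchor (3, 0):
  offset (0,0) -> (3,0): occupied ('#') -> FAIL
  offset (0,1) -> (3,1): occupied ('#') -> FAIL
  offset (0,2) -> (3,2): empty -> OK
  offset (0,3) -> (3,3): empty -> OK
All cells valid: no

Answer: no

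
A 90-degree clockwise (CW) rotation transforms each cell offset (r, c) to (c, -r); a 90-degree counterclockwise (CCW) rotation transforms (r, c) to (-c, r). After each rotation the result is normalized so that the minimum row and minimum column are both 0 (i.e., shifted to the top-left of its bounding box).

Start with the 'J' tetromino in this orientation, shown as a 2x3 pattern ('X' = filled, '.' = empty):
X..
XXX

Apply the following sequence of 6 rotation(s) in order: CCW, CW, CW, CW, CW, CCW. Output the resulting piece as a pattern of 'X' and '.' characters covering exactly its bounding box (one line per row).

Answer: XXX
..X

Derivation:
Start:
X..
XXX
After rotation 1 (CCW):
.X
.X
XX
After rotation 2 (CW):
X..
XXX
After rotation 3 (CW):
XX
X.
X.
After rotation 4 (CW):
XXX
..X
After rotation 5 (CW):
.X
.X
XX
After rotation 6 (CCW):
XXX
..X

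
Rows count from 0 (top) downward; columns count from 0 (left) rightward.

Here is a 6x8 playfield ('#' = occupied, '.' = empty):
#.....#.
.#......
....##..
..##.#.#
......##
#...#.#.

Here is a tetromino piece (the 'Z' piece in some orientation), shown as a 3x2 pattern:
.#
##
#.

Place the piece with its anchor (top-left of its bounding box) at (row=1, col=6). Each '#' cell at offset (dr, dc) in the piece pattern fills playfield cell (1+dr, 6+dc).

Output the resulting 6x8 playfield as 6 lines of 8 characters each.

Answer: #.....#.
.#.....#
....####
..##.###
......##
#...#.#.

Derivation:
Fill (1+0,6+1) = (1,7)
Fill (1+1,6+0) = (2,6)
Fill (1+1,6+1) = (2,7)
Fill (1+2,6+0) = (3,6)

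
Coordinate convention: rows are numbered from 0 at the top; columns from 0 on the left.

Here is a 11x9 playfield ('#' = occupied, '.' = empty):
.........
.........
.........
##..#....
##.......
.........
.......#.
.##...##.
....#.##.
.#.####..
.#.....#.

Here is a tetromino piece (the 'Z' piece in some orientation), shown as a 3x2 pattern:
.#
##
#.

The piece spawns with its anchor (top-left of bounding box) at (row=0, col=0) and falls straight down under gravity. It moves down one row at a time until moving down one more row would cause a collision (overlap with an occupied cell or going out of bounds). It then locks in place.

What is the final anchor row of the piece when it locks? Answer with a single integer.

Spawn at (row=0, col=0). Try each row:
  row 0: fits
  row 1: blocked -> lock at row 0

Answer: 0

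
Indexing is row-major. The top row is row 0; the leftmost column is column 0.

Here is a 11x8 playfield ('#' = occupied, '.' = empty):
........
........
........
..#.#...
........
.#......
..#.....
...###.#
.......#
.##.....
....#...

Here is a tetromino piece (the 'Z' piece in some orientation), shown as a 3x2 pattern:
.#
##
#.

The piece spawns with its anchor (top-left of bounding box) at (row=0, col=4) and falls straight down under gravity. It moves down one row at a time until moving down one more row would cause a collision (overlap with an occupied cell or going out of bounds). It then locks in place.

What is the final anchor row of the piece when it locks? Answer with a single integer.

Answer: 0

Derivation:
Spawn at (row=0, col=4). Try each row:
  row 0: fits
  row 1: blocked -> lock at row 0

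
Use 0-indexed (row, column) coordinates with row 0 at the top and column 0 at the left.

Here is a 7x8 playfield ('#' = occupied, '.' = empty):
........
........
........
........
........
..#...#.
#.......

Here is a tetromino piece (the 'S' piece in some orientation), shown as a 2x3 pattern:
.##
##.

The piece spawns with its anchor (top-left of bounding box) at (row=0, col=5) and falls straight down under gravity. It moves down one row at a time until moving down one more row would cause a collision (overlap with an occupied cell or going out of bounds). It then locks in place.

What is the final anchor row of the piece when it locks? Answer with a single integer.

Answer: 3

Derivation:
Spawn at (row=0, col=5). Try each row:
  row 0: fits
  row 1: fits
  row 2: fits
  row 3: fits
  row 4: blocked -> lock at row 3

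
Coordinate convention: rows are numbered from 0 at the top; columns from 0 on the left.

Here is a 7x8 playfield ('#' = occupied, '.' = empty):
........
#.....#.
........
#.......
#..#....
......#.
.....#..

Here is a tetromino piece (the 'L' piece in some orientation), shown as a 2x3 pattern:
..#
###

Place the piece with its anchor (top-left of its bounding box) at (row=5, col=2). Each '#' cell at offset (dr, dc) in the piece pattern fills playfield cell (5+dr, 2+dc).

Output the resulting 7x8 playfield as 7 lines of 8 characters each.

Answer: ........
#.....#.
........
#.......
#..#....
....#.#.
..####..

Derivation:
Fill (5+0,2+2) = (5,4)
Fill (5+1,2+0) = (6,2)
Fill (5+1,2+1) = (6,3)
Fill (5+1,2+2) = (6,4)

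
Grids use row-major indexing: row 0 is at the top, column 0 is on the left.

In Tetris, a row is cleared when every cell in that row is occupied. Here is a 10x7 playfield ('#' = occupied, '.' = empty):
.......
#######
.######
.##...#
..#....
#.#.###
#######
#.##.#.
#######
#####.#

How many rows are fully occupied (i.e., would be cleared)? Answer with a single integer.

Check each row:
  row 0: 7 empty cells -> not full
  row 1: 0 empty cells -> FULL (clear)
  row 2: 1 empty cell -> not full
  row 3: 4 empty cells -> not full
  row 4: 6 empty cells -> not full
  row 5: 2 empty cells -> not full
  row 6: 0 empty cells -> FULL (clear)
  row 7: 3 empty cells -> not full
  row 8: 0 empty cells -> FULL (clear)
  row 9: 1 empty cell -> not full
Total rows cleared: 3

Answer: 3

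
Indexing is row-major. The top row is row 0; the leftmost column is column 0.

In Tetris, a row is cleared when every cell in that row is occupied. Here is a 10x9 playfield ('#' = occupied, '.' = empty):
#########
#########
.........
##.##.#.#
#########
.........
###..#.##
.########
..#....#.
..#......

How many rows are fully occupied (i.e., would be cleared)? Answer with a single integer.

Check each row:
  row 0: 0 empty cells -> FULL (clear)
  row 1: 0 empty cells -> FULL (clear)
  row 2: 9 empty cells -> not full
  row 3: 3 empty cells -> not full
  row 4: 0 empty cells -> FULL (clear)
  row 5: 9 empty cells -> not full
  row 6: 3 empty cells -> not full
  row 7: 1 empty cell -> not full
  row 8: 7 empty cells -> not full
  row 9: 8 empty cells -> not full
Total rows cleared: 3

Answer: 3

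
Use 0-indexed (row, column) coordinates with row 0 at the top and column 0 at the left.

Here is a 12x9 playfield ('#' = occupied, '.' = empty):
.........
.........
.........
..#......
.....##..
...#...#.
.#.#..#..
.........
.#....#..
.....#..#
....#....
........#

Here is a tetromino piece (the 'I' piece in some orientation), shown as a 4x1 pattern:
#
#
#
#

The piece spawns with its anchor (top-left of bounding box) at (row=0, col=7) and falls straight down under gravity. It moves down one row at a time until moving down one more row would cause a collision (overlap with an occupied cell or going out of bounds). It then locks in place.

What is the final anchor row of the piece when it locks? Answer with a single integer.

Spawn at (row=0, col=7). Try each row:
  row 0: fits
  row 1: fits
  row 2: blocked -> lock at row 1

Answer: 1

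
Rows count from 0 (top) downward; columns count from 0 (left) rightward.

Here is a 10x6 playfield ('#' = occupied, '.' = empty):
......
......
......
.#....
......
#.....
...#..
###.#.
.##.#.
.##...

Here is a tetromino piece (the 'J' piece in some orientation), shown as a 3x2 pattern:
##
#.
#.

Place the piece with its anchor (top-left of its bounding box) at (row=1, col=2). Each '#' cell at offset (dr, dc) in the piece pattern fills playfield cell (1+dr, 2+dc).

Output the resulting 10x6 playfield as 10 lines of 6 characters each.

Fill (1+0,2+0) = (1,2)
Fill (1+0,2+1) = (1,3)
Fill (1+1,2+0) = (2,2)
Fill (1+2,2+0) = (3,2)

Answer: ......
..##..
..#...
.##...
......
#.....
...#..
###.#.
.##.#.
.##...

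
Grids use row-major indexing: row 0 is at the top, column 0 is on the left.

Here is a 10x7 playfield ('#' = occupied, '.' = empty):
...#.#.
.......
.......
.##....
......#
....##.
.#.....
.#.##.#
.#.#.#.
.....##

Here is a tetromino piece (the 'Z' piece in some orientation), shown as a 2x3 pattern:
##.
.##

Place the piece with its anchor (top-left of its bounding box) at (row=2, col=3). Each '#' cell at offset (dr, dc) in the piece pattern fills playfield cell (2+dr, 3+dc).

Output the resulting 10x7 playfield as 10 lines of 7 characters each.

Fill (2+0,3+0) = (2,3)
Fill (2+0,3+1) = (2,4)
Fill (2+1,3+1) = (3,4)
Fill (2+1,3+2) = (3,5)

Answer: ...#.#.
.......
...##..
.##.##.
......#
....##.
.#.....
.#.##.#
.#.#.#.
.....##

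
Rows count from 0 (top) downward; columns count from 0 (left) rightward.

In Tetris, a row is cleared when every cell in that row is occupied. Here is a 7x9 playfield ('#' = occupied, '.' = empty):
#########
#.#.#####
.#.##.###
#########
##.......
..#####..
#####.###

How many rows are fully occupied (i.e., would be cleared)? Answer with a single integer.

Answer: 2

Derivation:
Check each row:
  row 0: 0 empty cells -> FULL (clear)
  row 1: 2 empty cells -> not full
  row 2: 3 empty cells -> not full
  row 3: 0 empty cells -> FULL (clear)
  row 4: 7 empty cells -> not full
  row 5: 4 empty cells -> not full
  row 6: 1 empty cell -> not full
Total rows cleared: 2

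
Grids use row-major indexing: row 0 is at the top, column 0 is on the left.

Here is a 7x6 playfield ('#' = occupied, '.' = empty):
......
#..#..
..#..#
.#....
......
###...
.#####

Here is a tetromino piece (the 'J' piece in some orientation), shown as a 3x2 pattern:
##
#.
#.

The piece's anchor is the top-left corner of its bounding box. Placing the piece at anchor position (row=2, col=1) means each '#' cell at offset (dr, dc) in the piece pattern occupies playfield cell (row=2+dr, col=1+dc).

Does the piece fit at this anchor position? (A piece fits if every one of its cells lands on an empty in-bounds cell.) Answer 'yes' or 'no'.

Check each piece cell at anchor (2, 1):
  offset (0,0) -> (2,1): empty -> OK
  offset (0,1) -> (2,2): occupied ('#') -> FAIL
  offset (1,0) -> (3,1): occupied ('#') -> FAIL
  offset (2,0) -> (4,1): empty -> OK
All cells valid: no

Answer: no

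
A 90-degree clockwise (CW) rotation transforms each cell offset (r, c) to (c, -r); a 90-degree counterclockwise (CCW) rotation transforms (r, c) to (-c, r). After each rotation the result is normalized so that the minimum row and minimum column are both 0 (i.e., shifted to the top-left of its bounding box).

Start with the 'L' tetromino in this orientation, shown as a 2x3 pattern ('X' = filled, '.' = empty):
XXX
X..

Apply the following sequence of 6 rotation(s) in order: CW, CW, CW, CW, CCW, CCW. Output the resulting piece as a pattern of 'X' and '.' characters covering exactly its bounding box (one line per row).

Start:
XXX
X..
After rotation 1 (CW):
XX
.X
.X
After rotation 2 (CW):
..X
XXX
After rotation 3 (CW):
X.
X.
XX
After rotation 4 (CW):
XXX
X..
After rotation 5 (CCW):
X.
X.
XX
After rotation 6 (CCW):
..X
XXX

Answer: ..X
XXX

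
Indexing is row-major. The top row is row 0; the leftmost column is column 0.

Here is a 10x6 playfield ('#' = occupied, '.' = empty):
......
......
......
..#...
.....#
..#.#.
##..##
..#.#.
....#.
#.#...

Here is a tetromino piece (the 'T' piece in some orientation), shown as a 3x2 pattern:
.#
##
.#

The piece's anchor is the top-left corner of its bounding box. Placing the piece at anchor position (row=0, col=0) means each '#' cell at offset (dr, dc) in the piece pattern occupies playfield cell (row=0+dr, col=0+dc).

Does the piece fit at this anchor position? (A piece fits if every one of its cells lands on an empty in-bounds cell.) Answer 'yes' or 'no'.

Check each piece cell at anchor (0, 0):
  offset (0,1) -> (0,1): empty -> OK
  offset (1,0) -> (1,0): empty -> OK
  offset (1,1) -> (1,1): empty -> OK
  offset (2,1) -> (2,1): empty -> OK
All cells valid: yes

Answer: yes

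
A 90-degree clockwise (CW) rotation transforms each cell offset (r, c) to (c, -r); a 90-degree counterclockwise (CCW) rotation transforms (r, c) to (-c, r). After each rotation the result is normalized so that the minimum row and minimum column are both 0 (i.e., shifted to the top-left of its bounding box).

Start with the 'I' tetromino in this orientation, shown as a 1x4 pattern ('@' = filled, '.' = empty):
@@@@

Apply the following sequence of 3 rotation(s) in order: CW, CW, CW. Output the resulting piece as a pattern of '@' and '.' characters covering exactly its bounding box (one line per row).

Start:
@@@@
After rotation 1 (CW):
@
@
@
@
After rotation 2 (CW):
@@@@
After rotation 3 (CW):
@
@
@
@

Answer: @
@
@
@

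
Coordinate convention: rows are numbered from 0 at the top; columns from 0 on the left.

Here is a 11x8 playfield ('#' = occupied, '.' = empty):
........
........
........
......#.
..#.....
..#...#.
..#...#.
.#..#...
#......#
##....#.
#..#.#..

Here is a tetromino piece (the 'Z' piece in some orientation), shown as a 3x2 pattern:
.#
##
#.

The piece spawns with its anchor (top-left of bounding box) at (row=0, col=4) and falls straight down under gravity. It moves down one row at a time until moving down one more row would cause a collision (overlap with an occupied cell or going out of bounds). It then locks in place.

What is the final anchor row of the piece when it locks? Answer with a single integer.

Spawn at (row=0, col=4). Try each row:
  row 0: fits
  row 1: fits
  row 2: fits
  row 3: fits
  row 4: fits
  row 5: blocked -> lock at row 4

Answer: 4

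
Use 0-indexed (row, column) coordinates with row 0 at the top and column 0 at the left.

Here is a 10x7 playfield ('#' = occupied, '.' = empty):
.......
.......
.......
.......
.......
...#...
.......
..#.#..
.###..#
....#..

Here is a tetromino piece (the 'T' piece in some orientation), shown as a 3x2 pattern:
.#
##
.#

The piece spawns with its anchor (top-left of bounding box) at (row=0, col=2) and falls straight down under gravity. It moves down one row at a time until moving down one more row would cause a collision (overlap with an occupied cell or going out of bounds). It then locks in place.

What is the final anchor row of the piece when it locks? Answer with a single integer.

Answer: 2

Derivation:
Spawn at (row=0, col=2). Try each row:
  row 0: fits
  row 1: fits
  row 2: fits
  row 3: blocked -> lock at row 2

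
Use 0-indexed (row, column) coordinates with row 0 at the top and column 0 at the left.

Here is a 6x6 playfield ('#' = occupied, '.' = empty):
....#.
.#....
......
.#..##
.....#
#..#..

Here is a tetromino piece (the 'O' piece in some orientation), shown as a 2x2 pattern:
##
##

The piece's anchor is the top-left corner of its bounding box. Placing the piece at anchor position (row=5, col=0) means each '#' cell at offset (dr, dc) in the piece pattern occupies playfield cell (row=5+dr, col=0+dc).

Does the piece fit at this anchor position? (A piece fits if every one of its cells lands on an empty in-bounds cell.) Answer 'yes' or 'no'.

Answer: no

Derivation:
Check each piece cell at anchor (5, 0):
  offset (0,0) -> (5,0): occupied ('#') -> FAIL
  offset (0,1) -> (5,1): empty -> OK
  offset (1,0) -> (6,0): out of bounds -> FAIL
  offset (1,1) -> (6,1): out of bounds -> FAIL
All cells valid: no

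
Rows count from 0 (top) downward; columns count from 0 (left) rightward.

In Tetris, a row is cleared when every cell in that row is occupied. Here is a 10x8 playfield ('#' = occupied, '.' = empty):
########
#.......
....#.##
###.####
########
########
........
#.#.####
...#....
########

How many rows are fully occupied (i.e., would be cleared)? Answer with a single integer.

Check each row:
  row 0: 0 empty cells -> FULL (clear)
  row 1: 7 empty cells -> not full
  row 2: 5 empty cells -> not full
  row 3: 1 empty cell -> not full
  row 4: 0 empty cells -> FULL (clear)
  row 5: 0 empty cells -> FULL (clear)
  row 6: 8 empty cells -> not full
  row 7: 2 empty cells -> not full
  row 8: 7 empty cells -> not full
  row 9: 0 empty cells -> FULL (clear)
Total rows cleared: 4

Answer: 4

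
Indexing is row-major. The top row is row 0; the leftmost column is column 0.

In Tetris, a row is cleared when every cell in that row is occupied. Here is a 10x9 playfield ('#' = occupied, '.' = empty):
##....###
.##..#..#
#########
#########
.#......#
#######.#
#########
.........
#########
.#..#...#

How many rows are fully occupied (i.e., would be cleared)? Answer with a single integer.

Answer: 4

Derivation:
Check each row:
  row 0: 4 empty cells -> not full
  row 1: 5 empty cells -> not full
  row 2: 0 empty cells -> FULL (clear)
  row 3: 0 empty cells -> FULL (clear)
  row 4: 7 empty cells -> not full
  row 5: 1 empty cell -> not full
  row 6: 0 empty cells -> FULL (clear)
  row 7: 9 empty cells -> not full
  row 8: 0 empty cells -> FULL (clear)
  row 9: 6 empty cells -> not full
Total rows cleared: 4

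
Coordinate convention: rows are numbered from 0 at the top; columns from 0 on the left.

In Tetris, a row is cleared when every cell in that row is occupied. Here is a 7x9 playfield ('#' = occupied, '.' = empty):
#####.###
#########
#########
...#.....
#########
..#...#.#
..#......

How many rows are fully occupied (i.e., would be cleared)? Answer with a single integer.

Answer: 3

Derivation:
Check each row:
  row 0: 1 empty cell -> not full
  row 1: 0 empty cells -> FULL (clear)
  row 2: 0 empty cells -> FULL (clear)
  row 3: 8 empty cells -> not full
  row 4: 0 empty cells -> FULL (clear)
  row 5: 6 empty cells -> not full
  row 6: 8 empty cells -> not full
Total rows cleared: 3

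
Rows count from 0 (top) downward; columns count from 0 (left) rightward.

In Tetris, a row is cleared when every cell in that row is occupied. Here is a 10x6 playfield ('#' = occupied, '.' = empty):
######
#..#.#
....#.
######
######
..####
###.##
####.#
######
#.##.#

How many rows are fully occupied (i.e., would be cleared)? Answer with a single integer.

Answer: 4

Derivation:
Check each row:
  row 0: 0 empty cells -> FULL (clear)
  row 1: 3 empty cells -> not full
  row 2: 5 empty cells -> not full
  row 3: 0 empty cells -> FULL (clear)
  row 4: 0 empty cells -> FULL (clear)
  row 5: 2 empty cells -> not full
  row 6: 1 empty cell -> not full
  row 7: 1 empty cell -> not full
  row 8: 0 empty cells -> FULL (clear)
  row 9: 2 empty cells -> not full
Total rows cleared: 4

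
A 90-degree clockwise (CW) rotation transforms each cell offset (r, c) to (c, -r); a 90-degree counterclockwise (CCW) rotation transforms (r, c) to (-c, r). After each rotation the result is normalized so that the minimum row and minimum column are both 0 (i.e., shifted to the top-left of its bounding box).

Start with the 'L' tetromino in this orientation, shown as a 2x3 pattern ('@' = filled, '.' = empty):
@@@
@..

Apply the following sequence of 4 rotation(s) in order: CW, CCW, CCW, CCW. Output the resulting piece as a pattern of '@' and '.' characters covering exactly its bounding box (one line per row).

Start:
@@@
@..
After rotation 1 (CW):
@@
.@
.@
After rotation 2 (CCW):
@@@
@..
After rotation 3 (CCW):
@.
@.
@@
After rotation 4 (CCW):
..@
@@@

Answer: ..@
@@@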